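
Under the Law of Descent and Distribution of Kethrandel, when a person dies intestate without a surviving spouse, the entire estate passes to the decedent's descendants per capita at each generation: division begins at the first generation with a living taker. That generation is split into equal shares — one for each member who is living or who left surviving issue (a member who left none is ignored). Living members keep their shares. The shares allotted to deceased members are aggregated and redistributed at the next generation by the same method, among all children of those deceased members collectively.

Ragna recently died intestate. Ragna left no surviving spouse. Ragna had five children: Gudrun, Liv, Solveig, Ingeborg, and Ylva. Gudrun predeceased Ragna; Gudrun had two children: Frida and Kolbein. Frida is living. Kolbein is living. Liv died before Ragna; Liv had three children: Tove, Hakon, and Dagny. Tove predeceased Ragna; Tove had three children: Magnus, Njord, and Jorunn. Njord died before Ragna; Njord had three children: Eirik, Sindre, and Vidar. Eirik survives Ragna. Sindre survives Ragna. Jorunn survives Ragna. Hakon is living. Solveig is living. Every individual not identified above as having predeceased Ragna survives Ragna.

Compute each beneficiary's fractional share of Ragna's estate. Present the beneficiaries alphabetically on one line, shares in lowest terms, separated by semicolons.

Dagny 2/25; Eirik 2/225; Frida 2/25; Hakon 2/25; Ingeborg 1/5; Jorunn 2/75; Kolbein 2/25; Magnus 2/75; Sindre 2/225; Solveig 1/5; Vidar 2/225; Ylva 1/5

There is no surviving spouse, so the entire estate passes to Ragna's descendants per capita at each generation.
At generation 1 (Gudrun, Liv, Solveig, Ingeborg, Ylva) there are 5 shares of (1)/5 = 1/5 each.
Living: Solveig, Ingeborg, and Ylva — each takes 1/5.
Deceased: Gudrun and Liv. Their combined 2/5 is pooled and carried to generation 2.
At generation 2 (Frida, Kolbein, Tove, Hakon, Dagny) there are 5 shares of (2/5)/5 = 2/25 each.
Living: Frida, Kolbein, Hakon, and Dagny — each takes 2/25.
Deceased: Tove. That 2/25 share is carried to generation 3.
At generation 3 (Magnus, Njord, Jorunn) there are 3 shares of (2/25)/3 = 2/75 each.
Living: Magnus and Jorunn — each takes 2/75.
Deceased: Njord. That 2/75 share is carried to generation 4.
At generation 4 (Eirik, Sindre, Vidar) there are 3 shares of (2/75)/3 = 2/225 each.
Living: Eirik, Sindre, and Vidar — each takes 2/225.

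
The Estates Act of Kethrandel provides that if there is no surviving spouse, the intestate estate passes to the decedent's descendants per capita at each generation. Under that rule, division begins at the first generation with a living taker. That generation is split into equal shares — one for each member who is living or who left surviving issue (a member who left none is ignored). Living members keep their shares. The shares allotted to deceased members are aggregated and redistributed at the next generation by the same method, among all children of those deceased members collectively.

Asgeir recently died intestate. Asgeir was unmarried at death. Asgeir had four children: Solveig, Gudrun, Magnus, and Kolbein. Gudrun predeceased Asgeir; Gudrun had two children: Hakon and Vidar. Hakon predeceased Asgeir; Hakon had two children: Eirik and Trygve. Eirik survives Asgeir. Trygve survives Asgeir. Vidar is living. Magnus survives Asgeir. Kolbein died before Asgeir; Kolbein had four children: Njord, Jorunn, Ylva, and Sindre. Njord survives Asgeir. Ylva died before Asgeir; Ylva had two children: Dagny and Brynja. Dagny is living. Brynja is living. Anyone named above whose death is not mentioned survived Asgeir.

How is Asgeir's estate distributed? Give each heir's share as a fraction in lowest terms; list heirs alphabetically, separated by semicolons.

Brynja 1/24; Dagny 1/24; Eirik 1/24; Jorunn 1/12; Magnus 1/4; Njord 1/12; Sindre 1/12; Solveig 1/4; Trygve 1/24; Vidar 1/12

There is no surviving spouse, so the entire estate passes to Asgeir's descendants per capita at each generation.
At generation 1 (Solveig, Gudrun, Magnus, Kolbein) there are 4 shares of (1)/4 = 1/4 each.
Living: Solveig and Magnus — each takes 1/4.
Deceased: Gudrun and Kolbein. Their combined 1/2 is pooled and carried to generation 2.
At generation 2 (Hakon, Vidar, Njord, Jorunn, Ylva, Sindre) there are 6 shares of (1/2)/6 = 1/12 each.
Living: Vidar, Njord, Jorunn, and Sindre — each takes 1/12.
Deceased: Hakon and Ylva. Their combined 1/6 is pooled and carried to generation 3.
At generation 3 (Eirik, Trygve, Dagny, Brynja) there are 4 shares of (1/6)/4 = 1/24 each.
Living: Eirik, Trygve, Dagny, and Brynja — each takes 1/24.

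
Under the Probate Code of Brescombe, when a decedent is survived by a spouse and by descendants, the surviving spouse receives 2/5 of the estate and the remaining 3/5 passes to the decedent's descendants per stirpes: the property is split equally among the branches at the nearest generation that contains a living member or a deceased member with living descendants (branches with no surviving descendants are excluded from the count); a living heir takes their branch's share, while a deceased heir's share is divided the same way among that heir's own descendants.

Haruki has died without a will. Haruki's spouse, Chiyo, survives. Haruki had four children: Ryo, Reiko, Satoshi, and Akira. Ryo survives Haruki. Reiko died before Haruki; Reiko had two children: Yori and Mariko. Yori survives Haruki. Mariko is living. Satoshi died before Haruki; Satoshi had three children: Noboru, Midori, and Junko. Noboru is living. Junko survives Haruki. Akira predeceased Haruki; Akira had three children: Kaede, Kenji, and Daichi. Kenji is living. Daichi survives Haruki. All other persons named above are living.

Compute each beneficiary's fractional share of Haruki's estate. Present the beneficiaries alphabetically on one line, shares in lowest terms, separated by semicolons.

Chiyo, as surviving spouse, takes 2/5.
The remaining 3/5 passes to Haruki's descendants per stirpes.
The 3/5 is divided into 4 equal shares of 3/20 among Ryo, Reiko, Satoshi, Akira.
Ryo is living and takes 3/20.
Reiko predeceased; the 3/20 allotted to Reiko's branch passes to Reiko's issue by representation.
The 3/20 is divided into 2 equal shares of 3/40 among Yori, Mariko.
Yori is living and takes 3/40.
Mariko is living and takes 3/40.
Satoshi predeceased; the 3/20 allotted to Satoshi's branch passes to Satoshi's issue by representation.
The 3/20 is divided into 3 equal shares of 1/20 among Noboru, Midori, Junko.
Noboru is living and takes 1/20.
Midori is living and takes 1/20.
Junko is living and takes 1/20.
Akira predeceased; the 3/20 allotted to Akira's branch passes to Akira's issue by representation.
The 3/20 is divided into 3 equal shares of 1/20 among Kaede, Kenji, Daichi.
Kaede is living and takes 1/20.
Kenji is living and takes 1/20.
Daichi is living and takes 1/20.

Chiyo 2/5; Daichi 1/20; Junko 1/20; Kaede 1/20; Kenji 1/20; Mariko 3/40; Midori 1/20; Noboru 1/20; Ryo 3/20; Yori 3/40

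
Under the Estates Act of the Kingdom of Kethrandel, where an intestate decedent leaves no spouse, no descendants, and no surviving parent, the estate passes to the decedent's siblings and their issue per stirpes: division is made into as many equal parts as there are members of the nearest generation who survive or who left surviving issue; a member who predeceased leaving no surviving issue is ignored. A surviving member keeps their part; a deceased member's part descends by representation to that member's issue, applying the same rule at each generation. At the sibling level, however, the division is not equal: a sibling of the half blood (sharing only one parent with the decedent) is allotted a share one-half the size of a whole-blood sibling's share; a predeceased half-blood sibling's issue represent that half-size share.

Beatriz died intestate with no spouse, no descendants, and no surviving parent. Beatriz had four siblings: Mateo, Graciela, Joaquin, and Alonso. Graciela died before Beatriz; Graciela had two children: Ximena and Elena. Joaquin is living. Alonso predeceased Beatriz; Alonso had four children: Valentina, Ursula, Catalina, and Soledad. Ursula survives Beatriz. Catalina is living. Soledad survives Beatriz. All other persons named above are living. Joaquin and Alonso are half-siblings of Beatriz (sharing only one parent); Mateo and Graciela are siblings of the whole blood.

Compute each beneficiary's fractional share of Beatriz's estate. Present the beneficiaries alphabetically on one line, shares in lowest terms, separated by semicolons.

Catalina 1/24; Elena 1/6; Joaquin 1/6; Mateo 1/3; Soledad 1/24; Ursula 1/24; Valentina 1/24; Ximena 1/6

No spouse, descendants, or parent survives, so the estate passes to Beatriz's siblings per stirpes.
Half-blood siblings count for one-half the weight of whole-blood siblings at the initial division.
Dividing 1 in proportion to weights (total weight 3): Mateo (weight 1) → 1/3; Graciela (weight 1) → 1/3; Joaquin (weight 1/2) → 1/6; Alonso (weight 1/2) → 1/6.
Mateo is living and takes 1/3.
Graciela predeceased; the 1/3 allotted to Graciela's branch passes to Graciela's issue by representation.
The 1/3 is divided into 2 equal shares of 1/6 among Ximena, Elena.
Ximena is living and takes 1/6.
Elena is living and takes 1/6.
Joaquin is living and takes 1/6.
Alonso predeceased; the 1/6 allotted to Alonso's branch passes to Alonso's issue by representation.
The 1/6 is divided into 4 equal shares of 1/24 among Valentina, Ursula, Catalina, Soledad.
Valentina is living and takes 1/24.
Ursula is living and takes 1/24.
Catalina is living and takes 1/24.
Soledad is living and takes 1/24.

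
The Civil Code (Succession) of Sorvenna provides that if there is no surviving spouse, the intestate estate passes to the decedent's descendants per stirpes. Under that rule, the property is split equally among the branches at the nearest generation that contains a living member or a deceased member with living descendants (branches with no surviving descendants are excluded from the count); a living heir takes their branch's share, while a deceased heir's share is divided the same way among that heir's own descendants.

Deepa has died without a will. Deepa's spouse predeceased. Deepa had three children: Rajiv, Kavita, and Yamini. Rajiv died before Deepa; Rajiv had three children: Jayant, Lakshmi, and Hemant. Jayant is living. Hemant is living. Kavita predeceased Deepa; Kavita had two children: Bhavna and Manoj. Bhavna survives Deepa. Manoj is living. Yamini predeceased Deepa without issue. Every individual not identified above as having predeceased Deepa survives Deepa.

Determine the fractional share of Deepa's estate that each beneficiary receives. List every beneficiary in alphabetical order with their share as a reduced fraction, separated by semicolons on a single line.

Bhavna 1/4; Hemant 1/6; Jayant 1/6; Lakshmi 1/6; Manoj 1/4

There is no surviving spouse, so the entire estate passes to Deepa's descendants per stirpes.
Yamini left no surviving issue, so that branch lapses and is disregarded.
The estate is divided into 2 equal shares of 1/2 among Rajiv, Kavita.
Rajiv predeceased; the 1/2 allotted to Rajiv's branch passes to Rajiv's issue by representation.
The 1/2 is divided into 3 equal shares of 1/6 among Jayant, Lakshmi, Hemant.
Jayant is living and takes 1/6.
Lakshmi is living and takes 1/6.
Hemant is living and takes 1/6.
Kavita predeceased; the 1/2 allotted to Kavita's branch passes to Kavita's issue by representation.
The 1/2 is divided into 2 equal shares of 1/4 among Bhavna, Manoj.
Bhavna is living and takes 1/4.
Manoj is living and takes 1/4.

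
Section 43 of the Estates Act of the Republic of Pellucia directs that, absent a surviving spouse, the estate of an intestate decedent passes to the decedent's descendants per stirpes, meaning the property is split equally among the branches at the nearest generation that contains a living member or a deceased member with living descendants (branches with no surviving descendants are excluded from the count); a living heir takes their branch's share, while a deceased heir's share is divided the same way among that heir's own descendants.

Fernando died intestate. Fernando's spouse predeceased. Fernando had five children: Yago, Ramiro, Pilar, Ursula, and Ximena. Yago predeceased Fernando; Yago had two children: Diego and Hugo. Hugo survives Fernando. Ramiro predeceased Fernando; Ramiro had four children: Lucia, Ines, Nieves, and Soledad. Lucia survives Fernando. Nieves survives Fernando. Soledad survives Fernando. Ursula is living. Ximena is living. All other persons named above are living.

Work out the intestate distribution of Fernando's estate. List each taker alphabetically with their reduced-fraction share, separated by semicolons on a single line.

There is no surviving spouse, so the entire estate passes to Fernando's descendants per stirpes.
The estate is divided into 5 equal shares of 1/5 among Yago, Ramiro, Pilar, Ursula, Ximena.
Yago predeceased; the 1/5 allotted to Yago's branch passes to Yago's issue by representation.
The 1/5 is divided into 2 equal shares of 1/10 among Diego, Hugo.
Diego is living and takes 1/10.
Hugo is living and takes 1/10.
Ramiro predeceased; the 1/5 allotted to Ramiro's branch passes to Ramiro's issue by representation.
The 1/5 is divided into 4 equal shares of 1/20 among Lucia, Ines, Nieves, Soledad.
Lucia is living and takes 1/20.
Ines is living and takes 1/20.
Nieves is living and takes 1/20.
Soledad is living and takes 1/20.
Pilar is living and takes 1/5.
Ursula is living and takes 1/5.
Ximena is living and takes 1/5.

Diego 1/10; Hugo 1/10; Ines 1/20; Lucia 1/20; Nieves 1/20; Pilar 1/5; Soledad 1/20; Ursula 1/5; Ximena 1/5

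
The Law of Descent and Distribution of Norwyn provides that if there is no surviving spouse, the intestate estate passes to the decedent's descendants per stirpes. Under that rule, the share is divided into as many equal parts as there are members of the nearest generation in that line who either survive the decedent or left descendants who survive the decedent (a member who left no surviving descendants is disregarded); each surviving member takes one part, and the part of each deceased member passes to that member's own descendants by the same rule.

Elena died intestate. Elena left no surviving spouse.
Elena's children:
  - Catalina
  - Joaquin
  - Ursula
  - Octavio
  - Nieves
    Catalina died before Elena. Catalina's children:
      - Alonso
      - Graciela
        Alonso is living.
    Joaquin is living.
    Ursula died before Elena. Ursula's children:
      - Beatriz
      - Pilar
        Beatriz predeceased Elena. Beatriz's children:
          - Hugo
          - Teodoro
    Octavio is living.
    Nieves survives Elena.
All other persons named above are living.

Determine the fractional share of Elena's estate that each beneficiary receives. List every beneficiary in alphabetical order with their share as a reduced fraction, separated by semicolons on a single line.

There is no surviving spouse, so the entire estate passes to Elena's descendants per stirpes.
The estate is divided into 5 equal shares of 1/5 among Catalina, Joaquin, Ursula, Octavio, Nieves.
Catalina predeceased; the 1/5 allotted to Catalina's branch passes to Catalina's issue by representation.
The 1/5 is divided into 2 equal shares of 1/10 among Alonso, Graciela.
Alonso is living and takes 1/10.
Graciela is living and takes 1/10.
Joaquin is living and takes 1/5.
Ursula predeceased; the 1/5 allotted to Ursula's branch passes to Ursula's issue by representation.
The 1/5 is divided into 2 equal shares of 1/10 among Beatriz, Pilar.
Beatriz predeceased; the 1/10 allotted to Beatriz's branch passes to Beatriz's issue by representation.
The 1/10 is divided into 2 equal shares of 1/20 among Hugo, Teodoro.
Hugo is living and takes 1/20.
Teodoro is living and takes 1/20.
Pilar is living and takes 1/10.
Octavio is living and takes 1/5.
Nieves is living and takes 1/5.

Alonso 1/10; Graciela 1/10; Hugo 1/20; Joaquin 1/5; Nieves 1/5; Octavio 1/5; Pilar 1/10; Teodoro 1/20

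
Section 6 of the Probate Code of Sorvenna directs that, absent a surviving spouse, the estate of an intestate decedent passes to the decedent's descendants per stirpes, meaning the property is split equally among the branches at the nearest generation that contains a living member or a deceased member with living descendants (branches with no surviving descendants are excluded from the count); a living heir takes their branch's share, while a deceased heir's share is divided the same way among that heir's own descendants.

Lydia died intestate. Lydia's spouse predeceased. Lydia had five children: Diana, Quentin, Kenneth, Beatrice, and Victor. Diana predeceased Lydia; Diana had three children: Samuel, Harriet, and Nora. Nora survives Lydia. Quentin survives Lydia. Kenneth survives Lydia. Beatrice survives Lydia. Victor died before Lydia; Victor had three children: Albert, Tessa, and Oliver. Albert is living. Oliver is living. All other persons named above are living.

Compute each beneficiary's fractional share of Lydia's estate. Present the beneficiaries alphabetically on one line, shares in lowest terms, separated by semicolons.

Albert 1/15; Beatrice 1/5; Harriet 1/15; Kenneth 1/5; Nora 1/15; Oliver 1/15; Quentin 1/5; Samuel 1/15; Tessa 1/15

There is no surviving spouse, so the entire estate passes to Lydia's descendants per stirpes.
The estate is divided into 5 equal shares of 1/5 among Diana, Quentin, Kenneth, Beatrice, Victor.
Diana predeceased; the 1/5 allotted to Diana's branch passes to Diana's issue by representation.
The 1/5 is divided into 3 equal shares of 1/15 among Samuel, Harriet, Nora.
Samuel is living and takes 1/15.
Harriet is living and takes 1/15.
Nora is living and takes 1/15.
Quentin is living and takes 1/5.
Kenneth is living and takes 1/5.
Beatrice is living and takes 1/5.
Victor predeceased; the 1/5 allotted to Victor's branch passes to Victor's issue by representation.
The 1/5 is divided into 3 equal shares of 1/15 among Albert, Tessa, Oliver.
Albert is living and takes 1/15.
Tessa is living and takes 1/15.
Oliver is living and takes 1/15.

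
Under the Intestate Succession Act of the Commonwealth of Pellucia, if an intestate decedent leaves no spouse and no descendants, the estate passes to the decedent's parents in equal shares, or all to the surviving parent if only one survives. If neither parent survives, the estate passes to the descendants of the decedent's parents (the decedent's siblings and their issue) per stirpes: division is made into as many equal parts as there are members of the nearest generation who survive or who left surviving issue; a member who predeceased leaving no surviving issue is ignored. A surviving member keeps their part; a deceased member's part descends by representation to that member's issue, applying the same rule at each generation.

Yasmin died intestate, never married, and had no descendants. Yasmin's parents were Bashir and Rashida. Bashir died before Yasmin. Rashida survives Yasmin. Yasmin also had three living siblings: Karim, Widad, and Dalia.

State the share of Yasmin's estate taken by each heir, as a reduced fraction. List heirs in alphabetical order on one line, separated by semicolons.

Rashida 1

Only one parent, Rashida, survives, so Rashida takes the entire estate. The siblings take nothing because a surviving parent has priority.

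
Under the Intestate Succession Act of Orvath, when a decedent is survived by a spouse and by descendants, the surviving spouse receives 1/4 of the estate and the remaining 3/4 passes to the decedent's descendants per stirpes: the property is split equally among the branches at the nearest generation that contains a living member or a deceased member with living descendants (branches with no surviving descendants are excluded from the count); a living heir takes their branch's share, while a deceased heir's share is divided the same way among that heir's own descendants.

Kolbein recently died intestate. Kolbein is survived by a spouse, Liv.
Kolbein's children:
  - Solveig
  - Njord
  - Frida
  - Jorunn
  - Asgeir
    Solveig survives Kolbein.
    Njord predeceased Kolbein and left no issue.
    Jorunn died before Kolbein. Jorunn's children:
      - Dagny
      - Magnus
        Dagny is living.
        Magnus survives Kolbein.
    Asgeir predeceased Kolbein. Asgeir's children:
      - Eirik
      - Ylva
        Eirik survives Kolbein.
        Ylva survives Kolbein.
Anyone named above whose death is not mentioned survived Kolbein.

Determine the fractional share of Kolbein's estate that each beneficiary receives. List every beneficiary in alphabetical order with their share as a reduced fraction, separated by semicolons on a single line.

Dagny 3/32; Eirik 3/32; Frida 3/16; Liv 1/4; Magnus 3/32; Solveig 3/16; Ylva 3/32

Liv, as surviving spouse, takes 1/4.
The remaining 3/4 passes to Kolbein's descendants per stirpes.
Njord left no surviving issue, so that branch lapses and is disregarded.
The 3/4 is divided into 4 equal shares of 3/16 among Solveig, Frida, Jorunn, Asgeir.
Solveig is living and takes 3/16.
Frida is living and takes 3/16.
Jorunn predeceased; the 3/16 allotted to Jorunn's branch passes to Jorunn's issue by representation.
The 3/16 is divided into 2 equal shares of 3/32 among Dagny, Magnus.
Dagny is living and takes 3/32.
Magnus is living and takes 3/32.
Asgeir predeceased; the 3/16 allotted to Asgeir's branch passes to Asgeir's issue by representation.
The 3/16 is divided into 2 equal shares of 3/32 among Eirik, Ylva.
Eirik is living and takes 3/32.
Ylva is living and takes 3/32.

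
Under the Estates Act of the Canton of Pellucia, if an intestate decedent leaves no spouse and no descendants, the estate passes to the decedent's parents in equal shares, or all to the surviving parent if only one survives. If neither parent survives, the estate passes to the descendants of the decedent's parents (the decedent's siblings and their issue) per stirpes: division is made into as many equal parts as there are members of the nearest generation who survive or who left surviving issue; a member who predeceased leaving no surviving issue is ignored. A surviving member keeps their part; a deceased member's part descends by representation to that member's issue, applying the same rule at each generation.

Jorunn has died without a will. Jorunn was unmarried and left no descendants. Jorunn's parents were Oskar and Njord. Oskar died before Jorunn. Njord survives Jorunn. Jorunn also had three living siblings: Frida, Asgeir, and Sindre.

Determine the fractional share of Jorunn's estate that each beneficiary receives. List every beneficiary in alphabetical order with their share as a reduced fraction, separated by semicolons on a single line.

Njord 1

Only one parent, Njord, survives, so Njord takes the entire estate. The siblings take nothing because a surviving parent has priority.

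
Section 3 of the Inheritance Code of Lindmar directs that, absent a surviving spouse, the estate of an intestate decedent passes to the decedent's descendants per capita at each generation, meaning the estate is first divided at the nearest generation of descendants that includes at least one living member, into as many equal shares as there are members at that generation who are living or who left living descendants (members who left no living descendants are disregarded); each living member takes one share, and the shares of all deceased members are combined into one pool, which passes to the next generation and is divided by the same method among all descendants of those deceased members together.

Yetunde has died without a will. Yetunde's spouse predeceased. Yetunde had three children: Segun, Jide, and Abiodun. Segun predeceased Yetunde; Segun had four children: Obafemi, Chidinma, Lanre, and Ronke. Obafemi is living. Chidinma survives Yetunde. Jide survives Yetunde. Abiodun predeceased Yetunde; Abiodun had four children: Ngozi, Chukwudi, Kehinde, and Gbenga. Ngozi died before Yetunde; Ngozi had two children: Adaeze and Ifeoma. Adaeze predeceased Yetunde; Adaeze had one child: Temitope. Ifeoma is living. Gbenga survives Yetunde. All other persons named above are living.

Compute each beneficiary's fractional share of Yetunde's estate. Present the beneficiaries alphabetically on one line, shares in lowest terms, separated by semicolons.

Chidinma 1/12; Chukwudi 1/12; Gbenga 1/12; Ifeoma 1/24; Jide 1/3; Kehinde 1/12; Lanre 1/12; Obafemi 1/12; Ronke 1/12; Temitope 1/24

There is no surviving spouse, so the entire estate passes to Yetunde's descendants per capita at each generation.
At generation 1 (Segun, Jide, Abiodun) there are 3 shares of (1)/3 = 1/3 each.
Living: Jide — each takes 1/3.
Deceased: Segun and Abiodun. Their combined 2/3 is pooled and carried to generation 2.
At generation 2 (Obafemi, Chidinma, Lanre, Ronke, Ngozi, Chukwudi, Kehinde, Gbenga) there are 8 shares of (2/3)/8 = 1/12 each.
Living: Obafemi, Chidinma, Lanre, Ronke, Chukwudi, Kehinde, and Gbenga — each takes 1/12.
Deceased: Ngozi. That 1/12 share is carried to generation 3.
At generation 3 (Adaeze, Ifeoma) there are 2 shares of (1/12)/2 = 1/24 each.
Living: Ifeoma — each takes 1/24.
Deceased: Adaeze. That 1/24 share is carried to generation 4.
At generation 4 (Temitope) there are 1 shares of (1/24)/1 = 1/24 each.
Living: Temitope — each takes 1/24.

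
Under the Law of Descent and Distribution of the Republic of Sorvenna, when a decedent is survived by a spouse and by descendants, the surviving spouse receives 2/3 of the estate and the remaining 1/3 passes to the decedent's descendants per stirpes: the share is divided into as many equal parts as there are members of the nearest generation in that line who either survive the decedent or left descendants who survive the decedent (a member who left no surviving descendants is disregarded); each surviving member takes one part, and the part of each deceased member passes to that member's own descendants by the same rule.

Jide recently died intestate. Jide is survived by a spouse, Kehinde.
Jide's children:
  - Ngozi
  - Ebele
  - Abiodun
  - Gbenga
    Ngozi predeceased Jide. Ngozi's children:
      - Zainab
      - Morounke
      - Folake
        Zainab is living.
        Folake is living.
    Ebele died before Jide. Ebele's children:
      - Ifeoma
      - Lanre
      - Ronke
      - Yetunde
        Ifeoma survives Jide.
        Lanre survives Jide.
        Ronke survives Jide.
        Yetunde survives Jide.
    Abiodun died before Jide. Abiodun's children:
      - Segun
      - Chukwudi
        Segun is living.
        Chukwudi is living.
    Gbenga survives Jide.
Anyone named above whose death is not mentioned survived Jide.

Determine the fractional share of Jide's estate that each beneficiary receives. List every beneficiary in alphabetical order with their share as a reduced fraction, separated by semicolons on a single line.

Kehinde, as surviving spouse, takes 2/3.
The remaining 1/3 passes to Jide's descendants per stirpes.
The 1/3 is divided into 4 equal shares of 1/12 among Ngozi, Ebele, Abiodun, Gbenga.
Ngozi predeceased; the 1/12 allotted to Ngozi's branch passes to Ngozi's issue by representation.
The 1/12 is divided into 3 equal shares of 1/36 among Zainab, Morounke, Folake.
Zainab is living and takes 1/36.
Morounke is living and takes 1/36.
Folake is living and takes 1/36.
Ebele predeceased; the 1/12 allotted to Ebele's branch passes to Ebele's issue by representation.
The 1/12 is divided into 4 equal shares of 1/48 among Ifeoma, Lanre, Ronke, Yetunde.
Ifeoma is living and takes 1/48.
Lanre is living and takes 1/48.
Ronke is living and takes 1/48.
Yetunde is living and takes 1/48.
Abiodun predeceased; the 1/12 allotted to Abiodun's branch passes to Abiodun's issue by representation.
The 1/12 is divided into 2 equal shares of 1/24 among Segun, Chukwudi.
Segun is living and takes 1/24.
Chukwudi is living and takes 1/24.
Gbenga is living and takes 1/12.

Chukwudi 1/24; Folake 1/36; Gbenga 1/12; Ifeoma 1/48; Kehinde 2/3; Lanre 1/48; Morounke 1/36; Ronke 1/48; Segun 1/24; Yetunde 1/48; Zainab 1/36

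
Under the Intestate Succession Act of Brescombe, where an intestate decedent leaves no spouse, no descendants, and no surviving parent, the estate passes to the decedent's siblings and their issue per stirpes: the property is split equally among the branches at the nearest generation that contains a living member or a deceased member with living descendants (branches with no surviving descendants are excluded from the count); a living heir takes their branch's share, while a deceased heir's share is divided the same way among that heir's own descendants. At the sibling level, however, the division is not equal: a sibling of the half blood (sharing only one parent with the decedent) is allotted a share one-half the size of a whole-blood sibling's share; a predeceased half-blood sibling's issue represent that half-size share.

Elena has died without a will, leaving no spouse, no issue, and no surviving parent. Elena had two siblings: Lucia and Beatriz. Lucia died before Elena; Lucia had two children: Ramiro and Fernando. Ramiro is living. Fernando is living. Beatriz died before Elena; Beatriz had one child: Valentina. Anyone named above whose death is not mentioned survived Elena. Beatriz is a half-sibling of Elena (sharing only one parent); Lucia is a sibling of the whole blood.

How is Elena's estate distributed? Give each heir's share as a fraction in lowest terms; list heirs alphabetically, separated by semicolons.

No spouse, descendants, or parent survives, so the estate passes to Elena's siblings per stirpes.
Half-blood siblings count for one-half the weight of whole-blood siblings at the initial division.
Dividing 1 in proportion to weights (total weight 3/2): Lucia (weight 1) → 2/3; Beatriz (weight 1/2) → 1/3.
Lucia predeceased; the 2/3 allotted to Lucia's branch passes to Lucia's issue by representation.
The 2/3 is divided into 2 equal shares of 1/3 among Ramiro, Fernando.
Ramiro is living and takes 1/3.
Fernando is living and takes 1/3.
Beatriz predeceased; the 1/3 allotted to Beatriz's branch passes to Beatriz's issue by representation.
Valentina is the sole taker at this level and receives the full 1/3.

Fernando 1/3; Ramiro 1/3; Valentina 1/3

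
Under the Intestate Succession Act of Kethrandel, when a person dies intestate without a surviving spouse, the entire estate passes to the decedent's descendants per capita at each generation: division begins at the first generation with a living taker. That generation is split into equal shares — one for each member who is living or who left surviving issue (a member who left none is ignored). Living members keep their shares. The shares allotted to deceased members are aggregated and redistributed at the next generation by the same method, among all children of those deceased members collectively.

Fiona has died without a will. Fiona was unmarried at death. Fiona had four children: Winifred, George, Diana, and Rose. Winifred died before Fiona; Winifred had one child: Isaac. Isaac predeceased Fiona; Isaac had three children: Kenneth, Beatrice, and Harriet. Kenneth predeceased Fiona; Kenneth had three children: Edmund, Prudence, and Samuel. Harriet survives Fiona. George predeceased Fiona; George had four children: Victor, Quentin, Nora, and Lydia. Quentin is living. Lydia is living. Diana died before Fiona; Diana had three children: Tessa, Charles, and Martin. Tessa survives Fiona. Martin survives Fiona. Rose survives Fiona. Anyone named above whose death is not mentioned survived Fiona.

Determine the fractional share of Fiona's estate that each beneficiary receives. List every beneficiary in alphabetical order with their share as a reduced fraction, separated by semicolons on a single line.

Beatrice 1/32; Charles 3/32; Edmund 1/96; Harriet 1/32; Lydia 3/32; Martin 3/32; Nora 3/32; Prudence 1/96; Quentin 3/32; Rose 1/4; Samuel 1/96; Tessa 3/32; Victor 3/32

There is no surviving spouse, so the entire estate passes to Fiona's descendants per capita at each generation.
At generation 1 (Winifred, George, Diana, Rose) there are 4 shares of (1)/4 = 1/4 each.
Living: Rose — each takes 1/4.
Deceased: Winifred, George, and Diana. Their combined 3/4 is pooled and carried to generation 2.
At generation 2 (Isaac, Victor, Quentin, Nora, Lydia, Tessa, Charles, Martin) there are 8 shares of (3/4)/8 = 3/32 each.
Living: Victor, Quentin, Nora, Lydia, Tessa, Charles, and Martin — each takes 3/32.
Deceased: Isaac. That 3/32 share is carried to generation 3.
At generation 3 (Kenneth, Beatrice, Harriet) there are 3 shares of (3/32)/3 = 1/32 each.
Living: Beatrice and Harriet — each takes 1/32.
Deceased: Kenneth. That 1/32 share is carried to generation 4.
At generation 4 (Edmund, Prudence, Samuel) there are 3 shares of (1/32)/3 = 1/96 each.
Living: Edmund, Prudence, and Samuel — each takes 1/96.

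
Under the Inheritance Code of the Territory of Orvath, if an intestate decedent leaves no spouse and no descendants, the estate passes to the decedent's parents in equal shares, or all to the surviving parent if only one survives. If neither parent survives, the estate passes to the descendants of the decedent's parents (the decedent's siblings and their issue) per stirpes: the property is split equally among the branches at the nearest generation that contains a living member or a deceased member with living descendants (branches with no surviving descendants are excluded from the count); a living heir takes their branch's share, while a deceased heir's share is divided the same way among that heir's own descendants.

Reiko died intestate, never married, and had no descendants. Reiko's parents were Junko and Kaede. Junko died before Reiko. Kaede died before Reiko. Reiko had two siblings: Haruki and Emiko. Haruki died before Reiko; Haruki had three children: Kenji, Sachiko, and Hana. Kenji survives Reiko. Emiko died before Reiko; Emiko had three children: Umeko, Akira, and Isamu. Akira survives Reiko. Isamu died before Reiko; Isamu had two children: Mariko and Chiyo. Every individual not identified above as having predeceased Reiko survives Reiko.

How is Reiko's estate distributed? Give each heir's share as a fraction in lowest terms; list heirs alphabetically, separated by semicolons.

Akira 1/6; Chiyo 1/12; Hana 1/6; Kenji 1/6; Mariko 1/12; Sachiko 1/6; Umeko 1/6

Neither parent survives and there are no descendants, so the estate passes to Reiko's siblings and their issue per stirpes.
The estate is divided into 2 equal shares of 1/2 among Haruki, Emiko.
Haruki predeceased; the 1/2 allotted to Haruki's branch passes to Haruki's issue by representation.
The 1/2 is divided into 3 equal shares of 1/6 among Kenji, Sachiko, Hana.
Kenji is living and takes 1/6.
Sachiko is living and takes 1/6.
Hana is living and takes 1/6.
Emiko predeceased; the 1/2 allotted to Emiko's branch passes to Emiko's issue by representation.
The 1/2 is divided into 3 equal shares of 1/6 among Umeko, Akira, Isamu.
Umeko is living and takes 1/6.
Akira is living and takes 1/6.
Isamu predeceased; the 1/6 allotted to Isamu's branch passes to Isamu's issue by representation.
The 1/6 is divided into 2 equal shares of 1/12 among Mariko, Chiyo.
Mariko is living and takes 1/12.
Chiyo is living and takes 1/12.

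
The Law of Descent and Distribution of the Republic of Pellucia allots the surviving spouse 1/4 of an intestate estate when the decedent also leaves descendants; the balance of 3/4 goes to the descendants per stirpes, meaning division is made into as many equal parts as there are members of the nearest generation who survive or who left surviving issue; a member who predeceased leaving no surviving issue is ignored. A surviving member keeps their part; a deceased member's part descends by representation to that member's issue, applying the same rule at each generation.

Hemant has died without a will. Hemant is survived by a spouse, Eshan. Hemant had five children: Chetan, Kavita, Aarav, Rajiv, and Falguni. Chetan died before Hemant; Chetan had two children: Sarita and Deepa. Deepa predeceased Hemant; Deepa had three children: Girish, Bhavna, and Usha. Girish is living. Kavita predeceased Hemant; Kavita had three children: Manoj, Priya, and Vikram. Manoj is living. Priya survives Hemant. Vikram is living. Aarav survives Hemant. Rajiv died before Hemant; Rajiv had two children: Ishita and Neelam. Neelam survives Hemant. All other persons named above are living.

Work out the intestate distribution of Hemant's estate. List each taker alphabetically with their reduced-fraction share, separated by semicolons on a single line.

Aarav 3/20; Bhavna 1/40; Eshan 1/4; Falguni 3/20; Girish 1/40; Ishita 3/40; Manoj 1/20; Neelam 3/40; Priya 1/20; Sarita 3/40; Usha 1/40; Vikram 1/20

Eshan, as surviving spouse, takes 1/4.
The remaining 3/4 passes to Hemant's descendants per stirpes.
The 3/4 is divided into 5 equal shares of 3/20 among Chetan, Kavita, Aarav, Rajiv, Falguni.
Chetan predeceased; the 3/20 allotted to Chetan's branch passes to Chetan's issue by representation.
The 3/20 is divided into 2 equal shares of 3/40 among Sarita, Deepa.
Sarita is living and takes 3/40.
Deepa predeceased; the 3/40 allotted to Deepa's branch passes to Deepa's issue by representation.
The 3/40 is divided into 3 equal shares of 1/40 among Girish, Bhavna, Usha.
Girish is living and takes 1/40.
Bhavna is living and takes 1/40.
Usha is living and takes 1/40.
Kavita predeceased; the 3/20 allotted to Kavita's branch passes to Kavita's issue by representation.
The 3/20 is divided into 3 equal shares of 1/20 among Manoj, Priya, Vikram.
Manoj is living and takes 1/20.
Priya is living and takes 1/20.
Vikram is living and takes 1/20.
Aarav is living and takes 3/20.
Rajiv predeceased; the 3/20 allotted to Rajiv's branch passes to Rajiv's issue by representation.
The 3/20 is divided into 2 equal shares of 3/40 among Ishita, Neelam.
Ishita is living and takes 3/40.
Neelam is living and takes 3/40.
Falguni is living and takes 3/20.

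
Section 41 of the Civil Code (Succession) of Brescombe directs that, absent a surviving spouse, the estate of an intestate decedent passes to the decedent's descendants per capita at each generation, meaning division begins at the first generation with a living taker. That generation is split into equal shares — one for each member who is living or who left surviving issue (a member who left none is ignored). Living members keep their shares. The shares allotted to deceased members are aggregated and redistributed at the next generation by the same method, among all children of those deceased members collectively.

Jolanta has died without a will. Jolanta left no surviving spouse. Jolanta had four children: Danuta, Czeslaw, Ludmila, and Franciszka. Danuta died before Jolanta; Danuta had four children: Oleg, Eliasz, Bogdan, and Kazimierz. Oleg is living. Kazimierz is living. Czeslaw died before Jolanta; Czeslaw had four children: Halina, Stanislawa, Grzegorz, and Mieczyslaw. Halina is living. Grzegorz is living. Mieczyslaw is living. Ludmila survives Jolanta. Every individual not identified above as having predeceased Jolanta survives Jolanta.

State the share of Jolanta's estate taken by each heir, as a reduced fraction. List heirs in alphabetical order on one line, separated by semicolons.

There is no surviving spouse, so the entire estate passes to Jolanta's descendants per capita at each generation.
At generation 1 (Danuta, Czeslaw, Ludmila, Franciszka) there are 4 shares of (1)/4 = 1/4 each.
Living: Ludmila and Franciszka — each takes 1/4.
Deceased: Danuta and Czeslaw. Their combined 1/2 is pooled and carried to generation 2.
At generation 2 (Oleg, Eliasz, Bogdan, Kazimierz, Halina, Stanislawa, Grzegorz, Mieczyslaw) there are 8 shares of (1/2)/8 = 1/16 each.
Living: Oleg, Eliasz, Bogdan, Kazimierz, Halina, Stanislawa, Grzegorz, and Mieczyslaw — each takes 1/16.

Bogdan 1/16; Eliasz 1/16; Franciszka 1/4; Grzegorz 1/16; Halina 1/16; Kazimierz 1/16; Ludmila 1/4; Mieczyslaw 1/16; Oleg 1/16; Stanislawa 1/16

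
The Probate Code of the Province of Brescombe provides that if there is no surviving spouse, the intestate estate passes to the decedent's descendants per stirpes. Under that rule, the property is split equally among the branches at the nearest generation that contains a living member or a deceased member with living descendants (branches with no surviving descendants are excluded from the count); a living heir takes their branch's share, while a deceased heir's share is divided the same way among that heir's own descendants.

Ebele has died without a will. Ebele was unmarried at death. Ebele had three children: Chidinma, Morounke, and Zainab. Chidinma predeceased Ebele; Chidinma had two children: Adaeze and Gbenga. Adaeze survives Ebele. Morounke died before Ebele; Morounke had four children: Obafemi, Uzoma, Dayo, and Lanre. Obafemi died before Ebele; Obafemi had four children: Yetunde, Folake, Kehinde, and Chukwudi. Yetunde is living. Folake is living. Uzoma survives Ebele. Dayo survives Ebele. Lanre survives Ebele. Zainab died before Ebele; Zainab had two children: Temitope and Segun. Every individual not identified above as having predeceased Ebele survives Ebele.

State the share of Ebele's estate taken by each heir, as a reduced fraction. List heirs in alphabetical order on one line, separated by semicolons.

There is no surviving spouse, so the entire estate passes to Ebele's descendants per stirpes.
The estate is divided into 3 equal shares of 1/3 among Chidinma, Morounke, Zainab.
Chidinma predeceased; the 1/3 allotted to Chidinma's branch passes to Chidinma's issue by representation.
The 1/3 is divided into 2 equal shares of 1/6 among Adaeze, Gbenga.
Adaeze is living and takes 1/6.
Gbenga is living and takes 1/6.
Morounke predeceased; the 1/3 allotted to Morounke's branch passes to Morounke's issue by representation.
The 1/3 is divided into 4 equal shares of 1/12 among Obafemi, Uzoma, Dayo, Lanre.
Obafemi predeceased; the 1/12 allotted to Obafemi's branch passes to Obafemi's issue by representation.
The 1/12 is divided into 4 equal shares of 1/48 among Yetunde, Folake, Kehinde, Chukwudi.
Yetunde is living and takes 1/48.
Folake is living and takes 1/48.
Kehinde is living and takes 1/48.
Chukwudi is living and takes 1/48.
Uzoma is living and takes 1/12.
Dayo is living and takes 1/12.
Lanre is living and takes 1/12.
Zainab predeceased; the 1/3 allotted to Zainab's branch passes to Zainab's issue by representation.
The 1/3 is divided into 2 equal shares of 1/6 among Temitope, Segun.
Temitope is living and takes 1/6.
Segun is living and takes 1/6.

Adaeze 1/6; Chukwudi 1/48; Dayo 1/12; Folake 1/48; Gbenga 1/6; Kehinde 1/48; Lanre 1/12; Segun 1/6; Temitope 1/6; Uzoma 1/12; Yetunde 1/48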